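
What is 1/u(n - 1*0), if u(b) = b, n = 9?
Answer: ⅑ ≈ 0.11111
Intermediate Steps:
1/u(n - 1*0) = 1/(9 - 1*0) = 1/(9 + 0) = 1/9 = ⅑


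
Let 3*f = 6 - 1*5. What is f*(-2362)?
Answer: -2362/3 ≈ -787.33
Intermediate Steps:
f = ⅓ (f = (6 - 1*5)/3 = (6 - 5)/3 = (⅓)*1 = ⅓ ≈ 0.33333)
f*(-2362) = (⅓)*(-2362) = -2362/3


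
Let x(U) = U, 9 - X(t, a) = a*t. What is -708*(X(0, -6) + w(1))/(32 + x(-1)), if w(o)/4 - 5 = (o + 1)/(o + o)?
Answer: -23364/31 ≈ -753.68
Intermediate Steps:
X(t, a) = 9 - a*t
w(o) = 20 + 2*(1 + o)/o (w(o) = 20 + 4*((o + 1)/(o + o)) = 20 + 4*((1 + o)/((2*o))) = 20 + 4*((1 + o)*(1/(2*o))) = 20 + 4*((1 + o)/(2*o)) = 20 + 2*(1 + o)/o)
-708*(X(0, -6) + w(1))/(32 + x(-1)) = -708*((9 - 1*(-6)*0) + (22 + 2/1))/(32 - 1) = -708*((9 + 0) + (22 + 2*1))/31 = -708*(9 + (22 + 2))/31 = -708*(9 + 24)/31 = -23364/31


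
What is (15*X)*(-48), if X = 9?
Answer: -6480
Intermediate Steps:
(15*X)*(-48) = (15*9)*(-48) = 135*(-48) = -6480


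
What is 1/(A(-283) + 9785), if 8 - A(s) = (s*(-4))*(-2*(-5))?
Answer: -1/1527 ≈ -0.00065488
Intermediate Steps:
A(s) = 8 + 40*s (A(s) = 8 - s*(-4)*(-2*(-5)) = 8 - (-4*s)*10 = 8 - (-40)*s = 8 + 40*s)
1/(A(-283) + 9785) = 1/((8 + 40*(-283)) + 9785) = 1/((8 - 11320) + 9785) = 1/(-11312 + 9785) = 1/(-1527) = -1/1527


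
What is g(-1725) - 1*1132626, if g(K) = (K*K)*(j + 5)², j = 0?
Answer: 73257999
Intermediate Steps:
g(K) = 25*K² (g(K) = (K*K)*(0 + 5)² = K²*5² = K²*25 = 25*K²)
g(-1725) - 1*1132626 = 25*(-1725)² - 1*1132626 = 25*2975625 - 1132626 = 74390625 - 1132626 = 73257999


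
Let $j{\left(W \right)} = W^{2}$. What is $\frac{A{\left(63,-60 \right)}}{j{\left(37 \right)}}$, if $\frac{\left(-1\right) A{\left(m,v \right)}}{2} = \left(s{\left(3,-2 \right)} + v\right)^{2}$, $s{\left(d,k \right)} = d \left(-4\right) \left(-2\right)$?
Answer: $- \frac{2592}{1369} \approx -1.8934$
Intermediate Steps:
$s{\left(d,k \right)} = 8 d$ ($s{\left(d,k \right)} = - 4 d \left(-2\right) = 8 d$)
$A{\left(m,v \right)} = - 2 \left(24 + v\right)^{2}$ ($A{\left(m,v \right)} = - 2 \left(8 \cdot 3 + v\right)^{2} = - 2 \left(24 + v\right)^{2}$)
$\frac{A{\left(63,-60 \right)}}{j{\left(37 \right)}} = \frac{\left(-2\right) \left(24 - 60\right)^{2}}{37^{2}} = \frac{\left(-2\right) \left(-36\right)^{2}}{1369} = \left(-2\right) 1296 \cdot \frac{1}{1369} = \left(-2592\right) \frac{1}{1369} = - \frac{2592}{1369}$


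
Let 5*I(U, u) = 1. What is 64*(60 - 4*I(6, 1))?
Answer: 18944/5 ≈ 3788.8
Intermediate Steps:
I(U, u) = 1/5 (I(U, u) = (1/5)*1 = 1/5)
64*(60 - 4*I(6, 1)) = 64*(60 - 4*1/5) = 64*(60 - 4/5) = 64*(296/5) = 18944/5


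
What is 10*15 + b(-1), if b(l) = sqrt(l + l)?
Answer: 150 + I*sqrt(2) ≈ 150.0 + 1.4142*I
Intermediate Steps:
b(l) = sqrt(2)*sqrt(l) (b(l) = sqrt(2*l) = sqrt(2)*sqrt(l))
10*15 + b(-1) = 10*15 + sqrt(2)*sqrt(-1) = 150 + sqrt(2)*I = 150 + I*sqrt(2)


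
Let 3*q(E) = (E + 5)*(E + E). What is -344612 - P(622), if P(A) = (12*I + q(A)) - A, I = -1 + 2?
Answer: -603998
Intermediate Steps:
I = 1
q(E) = 2*E*(5 + E)/3 (q(E) = ((E + 5)*(E + E))/3 = ((5 + E)*(2*E))/3 = (2*E*(5 + E))/3 = 2*E*(5 + E)/3)
P(A) = 12 - A + 2*A*(5 + A)/3 (P(A) = (12*1 + 2*A*(5 + A)/3) - A = (12 + 2*A*(5 + A)/3) - A = 12 - A + 2*A*(5 + A)/3)
-344612 - P(622) = -344612 - (12 + (⅔)*622² + (7/3)*622) = -344612 - (12 + (⅔)*386884 + 4354/3) = -344612 - (12 + 773768/3 + 4354/3) = -344612 - 1*259386 = -344612 - 259386 = -603998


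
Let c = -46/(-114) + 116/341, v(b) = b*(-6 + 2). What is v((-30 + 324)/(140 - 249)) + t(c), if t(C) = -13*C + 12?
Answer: 27798773/2118633 ≈ 13.121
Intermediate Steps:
v(b) = -4*b (v(b) = b*(-4) = -4*b)
c = 14455/19437 (c = -46*(-1/114) + 116*(1/341) = 23/57 + 116/341 = 14455/19437 ≈ 0.74368)
t(C) = 12 - 13*C
v((-30 + 324)/(140 - 249)) + t(c) = -4*(-30 + 324)/(140 - 249) + (12 - 13*14455/19437) = -1176/(-109) + (12 - 187915/19437) = -1176*(-1)/109 + 45329/19437 = -4*(-294/109) + 45329/19437 = 1176/109 + 45329/19437 = 27798773/2118633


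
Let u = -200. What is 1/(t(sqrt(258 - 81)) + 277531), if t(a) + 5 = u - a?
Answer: 92442/25636570033 + sqrt(177)/76909710099 ≈ 3.6060e-6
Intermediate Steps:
t(a) = -205 - a (t(a) = -5 + (-200 - a) = -205 - a)
1/(t(sqrt(258 - 81)) + 277531) = 1/((-205 - sqrt(258 - 81)) + 277531) = 1/((-205 - sqrt(177)) + 277531) = 1/(277326 - sqrt(177))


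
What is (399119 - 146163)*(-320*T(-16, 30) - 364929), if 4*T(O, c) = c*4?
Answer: -94739357724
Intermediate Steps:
T(O, c) = c (T(O, c) = (c*4)/4 = (4*c)/4 = c)
(399119 - 146163)*(-320*T(-16, 30) - 364929) = (399119 - 146163)*(-320*30 - 364929) = 252956*(-9600 - 364929) = 252956*(-374529) = -94739357724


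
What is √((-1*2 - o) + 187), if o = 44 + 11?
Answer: √130 ≈ 11.402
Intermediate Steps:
o = 55
√((-1*2 - o) + 187) = √((-1*2 - 1*55) + 187) = √((-2 - 55) + 187) = √(-57 + 187) = √130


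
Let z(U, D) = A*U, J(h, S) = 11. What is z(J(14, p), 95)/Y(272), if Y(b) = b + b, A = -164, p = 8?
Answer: -451/136 ≈ -3.3162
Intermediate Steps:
Y(b) = 2*b
z(U, D) = -164*U
z(J(14, p), 95)/Y(272) = (-164*11)/((2*272)) = -1804/544 = -1804*1/544 = -451/136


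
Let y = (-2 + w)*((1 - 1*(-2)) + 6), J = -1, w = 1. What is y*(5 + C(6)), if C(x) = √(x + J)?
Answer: -45 - 9*√5 ≈ -65.125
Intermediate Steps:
y = -9 (y = (-2 + 1)*((1 - 1*(-2)) + 6) = -((1 + 2) + 6) = -(3 + 6) = -1*9 = -9)
C(x) = √(-1 + x) (C(x) = √(x - 1) = √(-1 + x))
y*(5 + C(6)) = -9*(5 + √(-1 + 6)) = -9*(5 + √5) = -45 - 9*√5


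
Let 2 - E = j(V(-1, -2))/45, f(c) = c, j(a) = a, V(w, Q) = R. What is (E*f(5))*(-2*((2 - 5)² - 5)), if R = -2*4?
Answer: -784/9 ≈ -87.111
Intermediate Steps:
R = -8
V(w, Q) = -8
E = 98/45 (E = 2 - (-8)/45 = 2 - 1*(-8/45) = 2 + 8/45 = 98/45 ≈ 2.1778)
(E*f(5))*(-2*((2 - 5)² - 5)) = ((98/45)*5)*(-2*((2 - 5)² - 5)) = 98*(-2*((-3)² - 5))/9 = 98*(-2*(9 - 5))/9 = 98*(-2*4)/9 = (98/9)*(-8) = -784/9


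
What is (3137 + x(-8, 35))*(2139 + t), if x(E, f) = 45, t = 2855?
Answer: 15890908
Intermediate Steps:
(3137 + x(-8, 35))*(2139 + t) = (3137 + 45)*(2139 + 2855) = 3182*4994 = 15890908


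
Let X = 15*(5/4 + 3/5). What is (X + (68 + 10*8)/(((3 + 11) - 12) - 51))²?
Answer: 23493409/38416 ≈ 611.55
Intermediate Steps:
X = 111/4 (X = 15*(5*(¼) + 3*(⅕)) = 15*(5/4 + ⅗) = 15*(37/20) = 111/4 ≈ 27.750)
(X + (68 + 10*8)/(((3 + 11) - 12) - 51))² = (111/4 + (68 + 10*8)/(((3 + 11) - 12) - 51))² = (111/4 + (68 + 80)/((14 - 12) - 51))² = (111/4 + 148/(2 - 51))² = (111/4 + 148/(-49))² = (111/4 + 148*(-1/49))² = (111/4 - 148/49)² = (4847/196)² = 23493409/38416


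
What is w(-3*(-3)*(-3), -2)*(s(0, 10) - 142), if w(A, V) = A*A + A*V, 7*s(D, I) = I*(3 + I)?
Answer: -676512/7 ≈ -96645.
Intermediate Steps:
s(D, I) = I*(3 + I)/7 (s(D, I) = (I*(3 + I))/7 = I*(3 + I)/7)
w(A, V) = A² + A*V
w(-3*(-3)*(-3), -2)*(s(0, 10) - 142) = ((-3*(-3)*(-3))*(-3*(-3)*(-3) - 2))*((⅐)*10*(3 + 10) - 142) = ((9*(-3))*(9*(-3) - 2))*((⅐)*10*13 - 142) = (-27*(-27 - 2))*(130/7 - 142) = -27*(-29)*(-864/7) = 783*(-864/7) = -676512/7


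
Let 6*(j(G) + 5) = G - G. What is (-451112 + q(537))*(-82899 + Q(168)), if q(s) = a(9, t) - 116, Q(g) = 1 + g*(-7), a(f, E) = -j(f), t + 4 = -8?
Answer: 37936122502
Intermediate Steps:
j(G) = -5 (j(G) = -5 + (G - G)/6 = -5 + (1/6)*0 = -5 + 0 = -5)
t = -12 (t = -4 - 8 = -12)
a(f, E) = 5 (a(f, E) = -1*(-5) = 5)
Q(g) = 1 - 7*g
q(s) = -111 (q(s) = 5 - 116 = -111)
(-451112 + q(537))*(-82899 + Q(168)) = (-451112 - 111)*(-82899 + (1 - 7*168)) = -451223*(-82899 + (1 - 1176)) = -451223*(-82899 - 1175) = -451223*(-84074) = 37936122502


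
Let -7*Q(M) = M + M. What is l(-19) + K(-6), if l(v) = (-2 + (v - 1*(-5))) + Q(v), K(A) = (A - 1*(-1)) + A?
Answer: -151/7 ≈ -21.571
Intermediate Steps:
K(A) = 1 + 2*A (K(A) = (A + 1) + A = (1 + A) + A = 1 + 2*A)
Q(M) = -2*M/7 (Q(M) = -(M + M)/7 = -2*M/7)
l(v) = 3 + 5*v/7 (l(v) = (-2 + (v - 1*(-5))) - 2*v/7 = (-2 + (v + 5)) - 2*v/7 = (-2 + (5 + v)) - 2*v/7 = (3 + v) - 2*v/7 = 3 + 5*v/7)
l(-19) + K(-6) = (3 + (5/7)*(-19)) + (1 + 2*(-6)) = (3 - 95/7) + (1 - 12) = -74/7 - 11 = -151/7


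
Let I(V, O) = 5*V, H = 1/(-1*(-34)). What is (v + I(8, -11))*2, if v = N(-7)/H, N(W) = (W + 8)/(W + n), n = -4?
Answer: 812/11 ≈ 73.818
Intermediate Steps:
H = 1/34 ≈ 0.029412
N(W) = (8 + W)/(-4 + W) (N(W) = (W + 8)/(W - 4) = (8 + W)/(-4 + W))
v = -34/11 (v = ((8 - 7)/(-4 - 7))/(1/34) = (1/(-11))*34 = -1/11*1*34 = -1/11*34 = -34/11 ≈ -3.0909)
(v + I(8, -11))*2 = (-34/11 + 5*8)*2 = (-34/11 + 40)*2 = (406/11)*2 = 812/11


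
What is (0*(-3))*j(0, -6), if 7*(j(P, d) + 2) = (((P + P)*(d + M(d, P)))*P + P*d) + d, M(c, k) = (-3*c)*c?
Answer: 0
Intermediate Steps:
M(c, k) = -3*c**2
j(P, d) = -2 + d/7 + P*d/7 + 2*P**2*(d - 3*d**2)/7 (j(P, d) = -2 + ((((P + P)*(d - 3*d**2))*P + P*d) + d)/7 = -2 + ((((2*P)*(d - 3*d**2))*P + P*d) + d)/7 = -2 + (((2*P*(d - 3*d**2))*P + P*d) + d)/7 = -2 + ((2*P**2*(d - 3*d**2) + P*d) + d)/7 = -2 + ((P*d + 2*P**2*(d - 3*d**2)) + d)/7 = -2 + (d + P*d + 2*P**2*(d - 3*d**2))/7 = -2 + (d/7 + P*d/7 + 2*P**2*(d - 3*d**2)/7) = -2 + d/7 + P*d/7 + 2*P**2*(d - 3*d**2)/7)
(0*(-3))*j(0, -6) = (0*(-3))*(-2 + (1/7)*(-6) - 6/7*0**2*(-6)**2 + (1/7)*0*(-6) + (2/7)*(-6)*0**2) = 0*(-2 - 6/7 - 6/7*0*36 + 0 + (2/7)*(-6)*0) = 0*(-2 - 6/7 + 0 + 0 + 0) = 0*(-20/7) = 0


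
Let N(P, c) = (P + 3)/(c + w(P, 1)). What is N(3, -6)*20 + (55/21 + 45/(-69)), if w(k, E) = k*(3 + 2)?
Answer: 7390/483 ≈ 15.300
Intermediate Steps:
w(k, E) = 5*k (w(k, E) = k*5 = 5*k)
N(P, c) = (3 + P)/(c + 5*P) (N(P, c) = (P + 3)/(c + 5*P) = (3 + P)/(c + 5*P))
N(3, -6)*20 + (55/21 + 45/(-69)) = ((3 + 3)/(-6 + 5*3))*20 + (55/21 + 45/(-69)) = (6/(-6 + 15))*20 + (55*(1/21) + 45*(-1/69)) = (6/9)*20 + (55/21 - 15/23) = ((1/9)*6)*20 + 950/483 = (2/3)*20 + 950/483 = 40/3 + 950/483 = 7390/483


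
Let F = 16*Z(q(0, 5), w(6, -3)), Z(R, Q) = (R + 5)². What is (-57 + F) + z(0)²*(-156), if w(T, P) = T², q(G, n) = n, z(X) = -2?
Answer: 919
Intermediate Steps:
Z(R, Q) = (5 + R)²
F = 1600 (F = 16*(5 + 5)² = 16*10² = 16*100 = 1600)
(-57 + F) + z(0)²*(-156) = (-57 + 1600) + (-2)²*(-156) = 1543 + 4*(-156) = 1543 - 624 = 919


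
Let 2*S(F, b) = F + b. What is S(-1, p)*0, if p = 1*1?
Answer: 0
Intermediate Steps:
p = 1
S(F, b) = F/2 + b/2 (S(F, b) = (F + b)/2 = F/2 + b/2)
S(-1, p)*0 = ((1/2)*(-1) + (1/2)*1)*0 = (-1/2 + 1/2)*0 = 0*0 = 0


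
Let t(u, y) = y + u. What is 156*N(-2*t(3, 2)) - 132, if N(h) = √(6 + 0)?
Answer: -132 + 156*√6 ≈ 250.12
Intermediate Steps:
t(u, y) = u + y
N(h) = √6
156*N(-2*t(3, 2)) - 132 = 156*√6 - 132 = -132 + 156*√6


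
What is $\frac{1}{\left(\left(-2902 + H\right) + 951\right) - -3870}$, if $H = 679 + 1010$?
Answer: $\frac{1}{3608} \approx 0.00027716$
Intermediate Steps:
$H = 1689$
$\frac{1}{\left(\left(-2902 + H\right) + 951\right) - -3870} = \frac{1}{\left(\left(-2902 + 1689\right) + 951\right) - -3870} = \frac{1}{\left(-1213 + 951\right) + 3870} = \frac{1}{-262 + 3870} = \frac{1}{3608}$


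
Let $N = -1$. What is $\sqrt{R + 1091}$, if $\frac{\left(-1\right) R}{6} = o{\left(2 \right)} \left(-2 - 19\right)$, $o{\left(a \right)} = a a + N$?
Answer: $\sqrt{1469} \approx 38.328$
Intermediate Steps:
$o{\left(a \right)} = -1 + a^{2}$ ($o{\left(a \right)} = a a - 1 = a^{2} - 1 = -1 + a^{2}$)
$R = 378$ ($R = - 6 \left(-1 + 2^{2}\right) \left(-2 - 19\right) = - 6 \left(-1 + 4\right) \left(-21\right) = - 6 \cdot 3 \left(-21\right) = \left(-6\right) \left(-63\right) = 378$)
$\sqrt{R + 1091} = \sqrt{378 + 1091} = \sqrt{1469}$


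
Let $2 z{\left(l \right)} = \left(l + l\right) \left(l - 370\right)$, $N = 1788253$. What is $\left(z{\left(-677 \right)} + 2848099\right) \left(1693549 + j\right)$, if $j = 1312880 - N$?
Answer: $4332952141568$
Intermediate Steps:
$z{\left(l \right)} = l \left(-370 + l\right)$ ($z{\left(l \right)} = \frac{\left(l + l\right) \left(l - 370\right)}{2} = \frac{2 l \left(-370 + l\right)}{2} = l \left(-370 + l\right)$)
$j = -475373$ ($j = 1312880 - 1788253 = -475373$)
$\left(z{\left(-677 \right)} + 2848099\right) \left(1693549 + j\right) = \left(- 677 \left(-370 - 677\right) + 2848099\right) \left(1693549 - 475373\right) = \left(\left(-677\right) \left(-1047\right) + 2848099\right) 1218176 = \left(708819 + 2848099\right) 1218176 = 3556918 \cdot 1218176 = 4332952141568$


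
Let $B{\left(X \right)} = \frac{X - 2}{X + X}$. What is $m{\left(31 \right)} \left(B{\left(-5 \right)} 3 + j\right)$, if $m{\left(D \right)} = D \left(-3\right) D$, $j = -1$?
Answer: $- \frac{31713}{10} \approx -3171.3$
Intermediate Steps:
$B{\left(X \right)} = \frac{-2 + X}{2 X}$
$m{\left(D \right)} = - 3 D^{2}$ ($m{\left(D \right)} = - 3 D D = - 3 D^{2}$)
$m{\left(31 \right)} \left(B{\left(-5 \right)} 3 + j\right) = - 3 \cdot 31^{2} \left(\frac{-2 - 5}{2 \left(-5\right)} 3 - 1\right) = \left(-3\right) 961 \left(\frac{1}{2} \left(- \frac{1}{5}\right) \left(-7\right) 3 - 1\right) = - 2883 \left(\frac{7}{10} \cdot 3 - 1\right) = - 2883 \left(\frac{21}{10} - 1\right) = \left(-2883\right) \frac{11}{10} = - \frac{31713}{10}$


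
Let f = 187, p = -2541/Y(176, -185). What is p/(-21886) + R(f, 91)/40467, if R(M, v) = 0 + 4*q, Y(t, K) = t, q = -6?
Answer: 314551/4723524064 ≈ 6.6592e-5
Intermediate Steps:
p = -231/16 (p = -2541/176 = -2541*1/176 = -231/16 ≈ -14.438)
R(M, v) = -24 (R(M, v) = 0 + 4*(-6) = 0 - 24 = -24)
p/(-21886) + R(f, 91)/40467 = -231/16/(-21886) - 24/40467 = -231/16*(-1/21886) - 24*1/40467 = 231/350176 - 8/13489 = 314551/4723524064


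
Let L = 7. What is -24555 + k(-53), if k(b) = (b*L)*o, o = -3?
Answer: -23442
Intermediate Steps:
k(b) = -21*b (k(b) = (b*7)*(-3) = (7*b)*(-3) = -21*b)
-24555 + k(-53) = -24555 - 21*(-53) = -24555 + 1113 = -23442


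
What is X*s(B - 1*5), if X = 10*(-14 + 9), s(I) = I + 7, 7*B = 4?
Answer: -900/7 ≈ -128.57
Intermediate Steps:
B = 4/7 (B = (⅐)*4 = 4/7 ≈ 0.57143)
s(I) = 7 + I
X = -50 (X = 10*(-5) = -50)
X*s(B - 1*5) = -50*(7 + (4/7 - 1*5)) = -50*(7 + (4/7 - 5)) = -50*(7 - 31/7) = -50*18/7 = -900/7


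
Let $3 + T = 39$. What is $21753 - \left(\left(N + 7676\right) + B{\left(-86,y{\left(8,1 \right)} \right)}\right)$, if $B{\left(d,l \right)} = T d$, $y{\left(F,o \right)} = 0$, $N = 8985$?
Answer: $8188$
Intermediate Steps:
$T = 36$ ($T = -3 + 39 = 36$)
$B{\left(d,l \right)} = 36 d$
$21753 - \left(\left(N + 7676\right) + B{\left(-86,y{\left(8,1 \right)} \right)}\right) = 21753 - \left(\left(8985 + 7676\right) + 36 \left(-86\right)\right) = 21753 - \left(16661 - 3096\right) = 21753 - 13565 = 8188$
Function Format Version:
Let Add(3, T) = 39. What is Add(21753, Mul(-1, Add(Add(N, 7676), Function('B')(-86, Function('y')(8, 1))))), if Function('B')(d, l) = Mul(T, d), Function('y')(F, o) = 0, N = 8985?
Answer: 8188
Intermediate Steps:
T = 36 (T = Add(-3, 39) = 36)
Function('B')(d, l) = Mul(36, d)
Add(21753, Mul(-1, Add(Add(N, 7676), Function('B')(-86, Function('y')(8, 1))))) = Add(21753, Mul(-1, Add(Add(8985, 7676), Mul(36, -86)))) = Add(21753, Mul(-1, Add(16661, -3096))) = Add(21753, Mul(-1, 13565)) = Add(21753, -13565) = 8188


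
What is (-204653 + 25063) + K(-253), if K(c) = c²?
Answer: -115581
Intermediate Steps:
(-204653 + 25063) + K(-253) = (-204653 + 25063) + (-253)² = -179590 + 64009 = -115581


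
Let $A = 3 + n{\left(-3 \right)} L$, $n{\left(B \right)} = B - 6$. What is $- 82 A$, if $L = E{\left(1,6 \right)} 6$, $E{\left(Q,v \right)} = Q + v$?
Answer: $30750$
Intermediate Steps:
$L = 42$ ($L = \left(1 + 6\right) 6 = 7 \cdot 6 = 42$)
$n{\left(B \right)} = -6 + B$ ($n{\left(B \right)} = B - 6 = -6 + B$)
$A = -375$ ($A = 3 + \left(-6 - 3\right) 42 = 3 - 378 = -375$)
$- 82 A = \left(-82\right) \left(-375\right) = 30750$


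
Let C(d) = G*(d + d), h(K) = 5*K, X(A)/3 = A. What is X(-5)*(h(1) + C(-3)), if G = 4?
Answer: 285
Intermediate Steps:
X(A) = 3*A
C(d) = 8*d (C(d) = 4*(d + d) = 4*(2*d) = 8*d)
X(-5)*(h(1) + C(-3)) = (3*(-5))*(5*1 + 8*(-3)) = -15*(5 - 24) = -15*(-19) = 285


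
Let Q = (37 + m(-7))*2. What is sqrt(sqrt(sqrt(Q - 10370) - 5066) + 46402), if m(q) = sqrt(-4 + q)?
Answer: sqrt(46402 + sqrt(-5066 + sqrt(2)*sqrt(-5148 + I*sqrt(11)))) ≈ 215.41 + 0.165*I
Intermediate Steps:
Q = 74 + 2*I*sqrt(11) (Q = (37 + sqrt(-4 - 7))*2 = (37 + sqrt(-11))*2 = (37 + I*sqrt(11))*2 = 74 + 2*I*sqrt(11) ≈ 74.0 + 6.6332*I)
sqrt(sqrt(sqrt(Q - 10370) - 5066) + 46402) = sqrt(sqrt(sqrt((74 + 2*I*sqrt(11)) - 10370) - 5066) + 46402) = sqrt(sqrt(sqrt(-10296 + 2*I*sqrt(11)) - 5066) + 46402) = sqrt(sqrt(-5066 + sqrt(-10296 + 2*I*sqrt(11))) + 46402) = sqrt(46402 + sqrt(-5066 + sqrt(-10296 + 2*I*sqrt(11))))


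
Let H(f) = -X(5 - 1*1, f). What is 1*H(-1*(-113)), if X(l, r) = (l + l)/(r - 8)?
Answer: -8/105 ≈ -0.076190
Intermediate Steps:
X(l, r) = 2*l/(-8 + r) (X(l, r) = (2*l)/(-8 + r) = 2*l/(-8 + r))
H(f) = -8/(-8 + f) (H(f) = -2*(5 - 1*1)/(-8 + f) = -2*(5 - 1)/(-8 + f) = -2*4/(-8 + f) = -8/(-8 + f))
1*H(-1*(-113)) = 1*(-8/(-8 - 1*(-113))) = 1*(-8/(-8 + 113)) = 1*(-8/105) = -8/105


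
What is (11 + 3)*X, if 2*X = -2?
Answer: -14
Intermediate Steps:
X = -1 (X = (½)*(-2) = -1)
(11 + 3)*X = (11 + 3)*(-1) = 14*(-1) = -14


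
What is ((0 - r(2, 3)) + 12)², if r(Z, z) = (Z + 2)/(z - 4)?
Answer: 256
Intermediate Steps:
r(Z, z) = (2 + Z)/(-4 + z)
((0 - r(2, 3)) + 12)² = ((0 - (2 + 2)/(-4 + 3)) + 12)² = ((0 - 4/(-1)) + 12)² = ((0 - (-1)*4) + 12)² = ((0 - 1*(-4)) + 12)² = ((0 + 4) + 12)² = (4 + 12)² = 16² = 256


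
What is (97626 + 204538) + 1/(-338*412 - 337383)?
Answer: 144023146795/476639 ≈ 3.0216e+5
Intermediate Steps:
(97626 + 204538) + 1/(-338*412 - 337383) = 302164 + 1/(-139256 - 337383) = 302164 + 1/(-476639) = 302164 - 1/476639 = 144023146795/476639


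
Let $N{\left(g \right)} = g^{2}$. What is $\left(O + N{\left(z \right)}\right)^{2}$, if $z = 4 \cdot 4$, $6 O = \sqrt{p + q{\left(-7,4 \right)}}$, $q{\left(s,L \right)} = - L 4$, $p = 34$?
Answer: $\frac{\left(512 + \sqrt{2}\right)^{2}}{4} \approx 65899.0$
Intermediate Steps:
$q{\left(s,L \right)} = - 4 L$
$O = \frac{\sqrt{2}}{2}$ ($O = \frac{\sqrt{34 - 16}}{6} = \frac{\sqrt{18}}{6} = \frac{3 \sqrt{2}}{6} = \frac{\sqrt{2}}{2} \approx 0.70711$)
$z = 16$
$\left(O + N{\left(z \right)}\right)^{2} = \left(\frac{\sqrt{2}}{2} + 16^{2}\right)^{2} = \left(\frac{\sqrt{2}}{2} + 256\right)^{2} = \left(256 + \frac{\sqrt{2}}{2}\right)^{2}$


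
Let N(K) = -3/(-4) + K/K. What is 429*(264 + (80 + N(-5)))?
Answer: 593307/4 ≈ 1.4833e+5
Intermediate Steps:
N(K) = 7/4 (N(K) = -3*(-1/4) + 1 = 3/4 + 1 = 7/4)
429*(264 + (80 + N(-5))) = 429*(264 + (80 + 7/4)) = 429*(264 + 327/4) = 429*(1383/4) = 593307/4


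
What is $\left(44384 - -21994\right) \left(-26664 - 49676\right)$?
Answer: $-5067296520$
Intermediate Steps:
$\left(44384 - -21994\right) \left(-26664 - 49676\right) = \left(44384 + \left(-1170 + 23164\right)\right) \left(-76340\right) = \left(44384 + 21994\right) \left(-76340\right) = 66378 \left(-76340\right) = -5067296520$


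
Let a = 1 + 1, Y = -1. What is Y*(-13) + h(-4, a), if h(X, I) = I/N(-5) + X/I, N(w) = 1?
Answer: 13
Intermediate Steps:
a = 2
h(X, I) = I + X/I (h(X, I) = I/1 + X/I = I*1 + X/I = I + X/I)
Y*(-13) + h(-4, a) = -1*(-13) + (2 - 4/2) = 13 + (2 - 4*½) = 13 + (2 - 2) = 13 + 0 = 13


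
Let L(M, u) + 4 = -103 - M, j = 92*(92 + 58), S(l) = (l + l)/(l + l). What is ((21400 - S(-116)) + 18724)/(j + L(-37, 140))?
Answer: 40123/13730 ≈ 2.9223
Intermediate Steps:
S(l) = 1 (S(l) = (2*l)/((2*l)) = (2*l)*(1/(2*l)) = 1)
j = 13800 (j = 92*150 = 13800)
L(M, u) = -107 - M (L(M, u) = -4 + (-103 - M) = -107 - M)
((21400 - S(-116)) + 18724)/(j + L(-37, 140)) = ((21400 - 1*1) + 18724)/(13800 + (-107 - 1*(-37))) = ((21400 - 1) + 18724)/(13800 + (-107 + 37)) = (21399 + 18724)/(13800 - 70) = 40123/13730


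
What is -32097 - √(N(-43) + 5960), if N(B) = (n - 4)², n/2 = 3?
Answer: -32097 - 2*√1491 ≈ -32174.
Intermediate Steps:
n = 6 (n = 2*3 = 6)
N(B) = 4 (N(B) = (6 - 4)² = 2² = 4)
-32097 - √(N(-43) + 5960) = -32097 - √(4 + 5960) = -32097 - √5964 = -32097 - 2*√1491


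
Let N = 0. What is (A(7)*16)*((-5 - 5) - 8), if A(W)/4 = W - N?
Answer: -8064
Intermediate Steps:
A(W) = 4*W (A(W) = 4*(W - 1*0) = 4*(W + 0) = 4*W)
(A(7)*16)*((-5 - 5) - 8) = ((4*7)*16)*((-5 - 5) - 8) = (28*16)*(-10 - 8) = 448*(-18) = -8064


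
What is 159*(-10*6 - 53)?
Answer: -17967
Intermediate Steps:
159*(-10*6 - 53) = 159*(-60 - 53) = 159*(-113) = -17967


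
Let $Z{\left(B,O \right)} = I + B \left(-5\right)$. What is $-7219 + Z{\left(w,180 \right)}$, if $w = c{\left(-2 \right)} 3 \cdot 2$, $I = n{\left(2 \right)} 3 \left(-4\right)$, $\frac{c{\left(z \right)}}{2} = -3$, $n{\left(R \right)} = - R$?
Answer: $-7015$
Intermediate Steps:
$c{\left(z \right)} = -6$ ($c{\left(z \right)} = 2 \left(-3\right) = -6$)
$I = 24$ ($I = \left(-1\right) 2 \cdot 3 \left(-4\right) = \left(-2\right) \left(-12\right) = 24$)
$w = -36$ ($w = \left(-6\right) 3 \cdot 2 = \left(-18\right) 2 = -36$)
$Z{\left(B,O \right)} = 24 - 5 B$ ($Z{\left(B,O \right)} = 24 + B \left(-5\right) = 24 - 5 B$)
$-7219 + Z{\left(w,180 \right)} = -7219 + \left(24 - -180\right) = -7219 + \left(24 + 180\right) = -7219 + 204 = -7015$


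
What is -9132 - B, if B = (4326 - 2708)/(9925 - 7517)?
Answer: -10995737/1204 ≈ -9132.7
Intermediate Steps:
B = 809/1204 (B = 1618/2408 = 1618*(1/2408) = 809/1204 ≈ 0.67193)
-9132 - B = -9132 - 1*809/1204 = -9132 - 809/1204 = -10995737/1204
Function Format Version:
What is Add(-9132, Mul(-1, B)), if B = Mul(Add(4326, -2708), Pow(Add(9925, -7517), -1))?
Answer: Rational(-10995737, 1204) ≈ -9132.7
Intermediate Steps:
B = Rational(809, 1204) (B = Mul(1618, Pow(2408, -1)) = Mul(1618, Rational(1, 2408)) = Rational(809, 1204) ≈ 0.67193)
Add(-9132, Mul(-1, B)) = Add(-9132, Mul(-1, Rational(809, 1204))) = Add(-9132, Rational(-809, 1204)) = Rational(-10995737, 1204)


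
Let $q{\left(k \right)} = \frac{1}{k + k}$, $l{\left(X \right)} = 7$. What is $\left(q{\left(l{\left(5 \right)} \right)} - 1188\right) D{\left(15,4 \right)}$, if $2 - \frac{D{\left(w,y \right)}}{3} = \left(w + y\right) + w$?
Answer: $\frac{798288}{7} \approx 1.1404 \cdot 10^{5}$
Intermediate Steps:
$D{\left(w,y \right)} = 6 - 6 w - 3 y$ ($D{\left(w,y \right)} = 6 - 3 \left(\left(w + y\right) + w\right) = 6 - 3 \left(y + 2 w\right) = 6 - \left(3 y + 6 w\right) = 6 - 6 w - 3 y$)
$q{\left(k \right)} = \frac{1}{2 k}$
$\left(q{\left(l{\left(5 \right)} \right)} - 1188\right) D{\left(15,4 \right)} = \left(\frac{1}{2 \cdot 7} - 1188\right) \left(6 - 90 - 12\right) = \left(\frac{1}{2} \cdot \frac{1}{7} - 1188\right) \left(6 - 90 - 12\right) = \left(\frac{1}{14} - 1188\right) \left(-96\right) = \left(- \frac{16631}{14}\right) \left(-96\right) = \frac{798288}{7}$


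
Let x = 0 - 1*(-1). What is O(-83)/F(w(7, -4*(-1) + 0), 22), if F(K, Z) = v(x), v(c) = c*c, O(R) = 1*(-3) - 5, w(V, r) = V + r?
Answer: -8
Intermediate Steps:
O(R) = -8 (O(R) = -3 - 5 = -8)
x = 1 (x = 0 + 1 = 1)
v(c) = c²
F(K, Z) = 1 (F(K, Z) = 1² = 1)
O(-83)/F(w(7, -4*(-1) + 0), 22) = -8/1 = -8*1 = -8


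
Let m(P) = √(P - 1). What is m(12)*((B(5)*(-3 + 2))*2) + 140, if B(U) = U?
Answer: 140 - 10*√11 ≈ 106.83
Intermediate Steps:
m(P) = √(-1 + P)
m(12)*((B(5)*(-3 + 2))*2) + 140 = √(-1 + 12)*((5*(-3 + 2))*2) + 140 = √11*((5*(-1))*2) + 140 = √11*(-5*2) + 140 = √11*(-10) + 140 = -10*√11 + 140 = 140 - 10*√11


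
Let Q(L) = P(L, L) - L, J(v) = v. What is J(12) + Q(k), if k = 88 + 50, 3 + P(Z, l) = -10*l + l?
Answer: -1371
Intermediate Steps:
P(Z, l) = -3 - 9*l (P(Z, l) = -3 + (-10*l + l) = -3 - 9*l)
k = 138
Q(L) = -3 - 10*L (Q(L) = (-3 - 9*L) - L = -3 - 10*L)
J(12) + Q(k) = 12 + (-3 - 10*138) = 12 + (-3 - 1380) = 12 - 1383 = -1371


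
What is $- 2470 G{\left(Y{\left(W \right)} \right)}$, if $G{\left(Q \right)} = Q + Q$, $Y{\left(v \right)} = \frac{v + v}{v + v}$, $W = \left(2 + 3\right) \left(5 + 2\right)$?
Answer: $-4940$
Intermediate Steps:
$W = 35$ ($W = 5 \cdot 7 = 35$)
$Y{\left(v \right)} = 1$ ($Y{\left(v \right)} = \frac{2 v}{2 v} = 2 v \frac{1}{2 v} = 1$)
$G{\left(Q \right)} = 2 Q$
$- 2470 G{\left(Y{\left(W \right)} \right)} = - 2470 \cdot 2 \cdot 1 = \left(-2470\right) 2 = -4940$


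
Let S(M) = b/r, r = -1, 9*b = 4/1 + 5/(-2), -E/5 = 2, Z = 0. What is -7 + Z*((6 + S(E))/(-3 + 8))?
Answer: -7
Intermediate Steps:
E = -10 (E = -5*2 = -10)
b = 1/6 (b = (4/1 + 5/(-2))/9 = (4*1 + 5*(-1/2))/9 = (4 - 5/2)/9 = (1/9)*(3/2) = 1/6 ≈ 0.16667)
S(M) = -1/6 (S(M) = (1/6)/(-1) = (1/6)*(-1) = -1/6)
-7 + Z*((6 + S(E))/(-3 + 8)) = -7 + 0*((6 - 1/6)/(-3 + 8)) = -7 + 0*((35/6)/5) = -7 + 0*((35/6)*(1/5)) = -7 + 0*(7/6) = -7 + 0 = -7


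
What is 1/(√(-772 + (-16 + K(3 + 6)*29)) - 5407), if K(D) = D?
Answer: -5407/29236176 - I*√527/29236176 ≈ -0.00018494 - 7.8521e-7*I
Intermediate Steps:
1/(√(-772 + (-16 + K(3 + 6)*29)) - 5407) = 1/(√(-772 + (-16 + (3 + 6)*29)) - 5407) = 1/(√(-772 + (-16 + 9*29)) - 5407) = 1/(√(-772 + (-16 + 261)) - 5407) = 1/(√(-772 + 245) - 5407) = 1/(√(-527) - 5407) = 1/(I*√527 - 5407) = 1/(-5407 + I*√527)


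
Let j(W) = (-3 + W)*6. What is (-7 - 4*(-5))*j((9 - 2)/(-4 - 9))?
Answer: -276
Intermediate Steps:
j(W) = -18 + 6*W
(-7 - 4*(-5))*j((9 - 2)/(-4 - 9)) = (-7 - 4*(-5))*(-18 + 6*((9 - 2)/(-4 - 9))) = (-7 + 20)*(-18 + 6*(7/(-13))) = 13*(-18 + 6*(7*(-1/13))) = 13*(-18 + 6*(-7/13)) = 13*(-18 - 42/13) = 13*(-276/13) = -276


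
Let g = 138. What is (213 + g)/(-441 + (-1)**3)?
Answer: -27/34 ≈ -0.79412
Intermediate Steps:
(213 + g)/(-441 + (-1)**3) = (213 + 138)/(-441 + (-1)**3) = 351/(-441 - 1) = 351/(-442) = 351*(-1/442) = -27/34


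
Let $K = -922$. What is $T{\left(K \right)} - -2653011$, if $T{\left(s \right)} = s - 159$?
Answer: $2651930$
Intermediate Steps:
$T{\left(s \right)} = -159 + s$ ($T{\left(s \right)} = s - 159 = -159 + s$)
$T{\left(K \right)} - -2653011 = \left(-159 - 922\right) - -2653011 = -1081 + 2653011 = 2651930$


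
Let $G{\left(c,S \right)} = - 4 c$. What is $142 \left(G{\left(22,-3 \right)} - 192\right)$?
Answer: $-39760$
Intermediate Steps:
$142 \left(G{\left(22,-3 \right)} - 192\right) = 142 \left(\left(-4\right) 22 - 192\right) = 142 \left(-88 - 192\right) = 142 \left(-280\right) = -39760$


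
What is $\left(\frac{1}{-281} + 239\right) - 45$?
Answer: $\frac{54513}{281} \approx 194.0$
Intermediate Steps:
$\left(\frac{1}{-281} + 239\right) - 45 = \left(- \frac{1}{281} + 239\right) - 45 = \frac{67158}{281} - 45 = \frac{54513}{281}$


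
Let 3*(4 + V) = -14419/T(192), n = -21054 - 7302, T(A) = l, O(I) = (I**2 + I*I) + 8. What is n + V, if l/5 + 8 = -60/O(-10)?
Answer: -182597612/6465 ≈ -28244.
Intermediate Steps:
O(I) = 8 + 2*I**2 (O(I) = (I**2 + I**2) + 8 = 2*I**2 + 8 = 8 + 2*I**2)
l = -2155/52 (l = -40 + 5*(-60/(8 + 2*(-10)**2)) = -40 + 5*(-60/(8 + 2*100)) = -40 + 5*(-60/(8 + 200)) = -40 + 5*(-60/208) = -40 + 5*(-60*1/208) = -40 + 5*(-15/52) = -40 - 75/52 = -2155/52 ≈ -41.442)
T(A) = -2155/52
n = -28356
V = 723928/6465 (V = -4 + (-14419/(-2155/52))/3 = -4 + (-14419*(-52/2155))/3 = -4 + (1/3)*(749788/2155) = -4 + 749788/6465 = 723928/6465 ≈ 111.98)
n + V = -28356 + 723928/6465 = -182597612/6465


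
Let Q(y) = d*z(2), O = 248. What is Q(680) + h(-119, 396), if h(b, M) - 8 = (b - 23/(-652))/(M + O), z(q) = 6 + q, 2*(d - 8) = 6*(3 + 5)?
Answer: 110772867/419888 ≈ 263.82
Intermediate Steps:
d = 32 (d = 8 + (6*(3 + 5))/2 = 8 + (6*8)/2 = 8 + (1/2)*48 = 8 + 24 = 32)
h(b, M) = 8 + (23/652 + b)/(248 + M) (h(b, M) = 8 + (b - 23/(-652))/(M + 248) = 8 + (b - 23*(-1/652))/(248 + M) = 8 + (b + 23/652)/(248 + M) = 8 + (23/652 + b)/(248 + M))
Q(y) = 256 (Q(y) = 32*(6 + 2) = 32*8 = 256)
Q(680) + h(-119, 396) = 256 + (1293591/652 - 119 + 8*396)/(248 + 396) = 256 + (1293591/652 - 119 + 3168)/644 = 256 + (1/644)*(3281539/652) = 256 + 3281539/419888 = 110772867/419888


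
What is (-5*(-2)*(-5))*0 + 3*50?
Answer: 150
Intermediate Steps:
(-5*(-2)*(-5))*0 + 3*50 = (10*(-5))*0 + 150 = -50*0 + 150 = 0 + 150 = 150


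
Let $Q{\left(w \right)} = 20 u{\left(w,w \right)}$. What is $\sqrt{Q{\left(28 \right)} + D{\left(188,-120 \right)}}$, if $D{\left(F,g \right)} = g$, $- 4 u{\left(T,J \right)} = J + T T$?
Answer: $2 i \sqrt{1045} \approx 64.653 i$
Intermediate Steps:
$u{\left(T,J \right)} = - \frac{J}{4} - \frac{T^{2}}{4}$ ($u{\left(T,J \right)} = - \frac{J + T T}{4} = - \frac{J + T^{2}}{4} = - \frac{J}{4} - \frac{T^{2}}{4}$)
$Q{\left(w \right)} = - 5 w - 5 w^{2}$ ($Q{\left(w \right)} = 20 \left(- \frac{w}{4} - \frac{w^{2}}{4}\right) = - 5 w - 5 w^{2}$)
$\sqrt{Q{\left(28 \right)} + D{\left(188,-120 \right)}} = \sqrt{5 \cdot 28 \left(-1 - 28\right) - 120} = \sqrt{5 \cdot 28 \left(-29\right) - 120} = \sqrt{-4060 - 120} = \sqrt{-4180} = 2 i \sqrt{1045}$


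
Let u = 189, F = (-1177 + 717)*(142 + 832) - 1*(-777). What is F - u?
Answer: -447452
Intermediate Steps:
F = -447263 (F = -460*974 + 777 = -448040 + 777 = -447263)
F - u = -447263 - 1*189 = -447263 - 189 = -447452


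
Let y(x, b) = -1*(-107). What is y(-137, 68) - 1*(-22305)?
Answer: 22412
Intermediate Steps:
y(x, b) = 107
y(-137, 68) - 1*(-22305) = 107 - 1*(-22305) = 107 + 22305 = 22412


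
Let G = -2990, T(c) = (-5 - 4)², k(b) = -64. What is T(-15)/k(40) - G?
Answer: 191279/64 ≈ 2988.7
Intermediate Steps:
T(c) = 81 (T(c) = (-9)² = 81)
T(-15)/k(40) - G = 81/(-64) - 1*(-2990) = 81*(-1/64) + 2990 = -81/64 + 2990 = 191279/64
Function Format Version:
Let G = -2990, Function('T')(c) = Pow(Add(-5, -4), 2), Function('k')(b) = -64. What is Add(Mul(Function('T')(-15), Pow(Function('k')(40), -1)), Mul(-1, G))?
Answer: Rational(191279, 64) ≈ 2988.7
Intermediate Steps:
Function('T')(c) = 81 (Function('T')(c) = Pow(-9, 2) = 81)
Add(Mul(Function('T')(-15), Pow(Function('k')(40), -1)), Mul(-1, G)) = Add(Mul(81, Pow(-64, -1)), Mul(-1, -2990)) = Add(Mul(81, Rational(-1, 64)), 2990) = Add(Rational(-81, 64), 2990) = Rational(191279, 64)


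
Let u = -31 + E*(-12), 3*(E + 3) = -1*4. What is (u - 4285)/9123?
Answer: -4264/9123 ≈ -0.46739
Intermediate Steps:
E = -13/3 (E = -3 + (-1*4)/3 = -3 + (1/3)*(-4) = -3 - 4/3 = -13/3 ≈ -4.3333)
u = 21 (u = -31 - 13/3*(-12) = -31 + 52 = 21)
(u - 4285)/9123 = (21 - 4285)/9123 = -4264*1/9123 = -4264/9123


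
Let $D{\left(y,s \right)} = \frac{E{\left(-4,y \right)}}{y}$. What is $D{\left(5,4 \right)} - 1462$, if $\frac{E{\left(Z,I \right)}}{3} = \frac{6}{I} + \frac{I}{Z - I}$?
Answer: $- \frac{109621}{75} \approx -1461.6$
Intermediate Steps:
$E{\left(Z,I \right)} = \frac{18}{I} + \frac{3 I}{Z - I}$ ($E{\left(Z,I \right)} = 3 \left(\frac{6}{I} + \frac{I}{Z - I}\right) = \frac{18}{I} + \frac{3 I}{Z - I}$)
$D{\left(y,s \right)} = \frac{3 \left(24 - y^{2} + 6 y\right)}{y^{2} \left(4 + y\right)}$ ($D{\left(y,s \right)} = \frac{3 \frac{1}{y} \frac{1}{y - -4} \left(- y^{2} - -24 + 6 y\right)}{y} = \frac{3 \frac{1}{y} \frac{1}{y + 4} \left(- y^{2} + 24 + 6 y\right)}{y} = \frac{3 \frac{1}{y} \frac{1}{4 + y} \left(24 - y^{2} + 6 y\right)}{y} = \frac{3 \left(24 - y^{2} + 6 y\right)}{y^{2} \left(4 + y\right)}$)
$D{\left(5,4 \right)} - 1462 = \frac{3 \left(24 - 5^{2} + 6 \cdot 5\right)}{25 \left(4 + 5\right)} - 1462 = 3 \cdot \frac{1}{25} \cdot \frac{1}{9} \left(24 - 25 + 30\right) - 1462 = 3 \cdot \frac{1}{25} \cdot \frac{1}{9} \cdot 29 - 1462 = \frac{29}{75} - 1462 = - \frac{109621}{75}$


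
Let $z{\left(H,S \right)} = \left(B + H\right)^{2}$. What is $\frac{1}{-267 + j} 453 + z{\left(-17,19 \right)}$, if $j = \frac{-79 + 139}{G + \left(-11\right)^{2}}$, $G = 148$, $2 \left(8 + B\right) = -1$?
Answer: $\frac{62056045}{95684} \approx 648.55$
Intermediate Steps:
$B = - \frac{17}{2}$ ($B = -8 + \frac{1}{2} \left(-1\right) = -8 - \frac{1}{2} = - \frac{17}{2} \approx -8.5$)
$z{\left(H,S \right)} = \left(- \frac{17}{2} + H\right)^{2}$
$j = \frac{60}{269}$ ($j = \frac{-79 + 139}{148 + \left(-11\right)^{2}} = \frac{60}{148 + 121} = \frac{60}{269} \approx 0.22305$)
$\frac{1}{-267 + j} 453 + z{\left(-17,19 \right)} = \frac{1}{-267 + \frac{60}{269}} \cdot 453 + \frac{\left(-17 + 2 \left(-17\right)\right)^{2}}{4} = \frac{1}{- \frac{71763}{269}} \cdot 453 + \frac{\left(-17 - 34\right)^{2}}{4} = \left(- \frac{269}{71763}\right) 453 + \frac{\left(-51\right)^{2}}{4} = - \frac{40619}{23921} + \frac{1}{4} \cdot 2601 = - \frac{40619}{23921} + \frac{2601}{4} = \frac{62056045}{95684}$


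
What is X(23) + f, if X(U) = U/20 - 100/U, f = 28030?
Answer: 12892329/460 ≈ 28027.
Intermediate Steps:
X(U) = -100/U + U/20 (X(U) = U*(1/20) - 100/U = U/20 - 100/U = -100/U + U/20)
X(23) + f = (-100/23 + (1/20)*23) + 28030 = (-100*1/23 + 23/20) + 28030 = (-100/23 + 23/20) + 28030 = -1471/460 + 28030 = 12892329/460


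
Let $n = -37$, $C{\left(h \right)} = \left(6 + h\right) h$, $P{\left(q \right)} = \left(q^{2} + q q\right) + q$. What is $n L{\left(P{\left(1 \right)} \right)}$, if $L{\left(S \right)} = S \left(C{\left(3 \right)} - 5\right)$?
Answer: $-2442$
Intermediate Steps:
$P{\left(q \right)} = q + 2 q^{2}$ ($P{\left(q \right)} = \left(q^{2} + q^{2}\right) + q = 2 q^{2} + q = q + 2 q^{2}$)
$C{\left(h \right)} = h \left(6 + h\right)$
$L{\left(S \right)} = 22 S$ ($L{\left(S \right)} = S \left(3 \left(6 + 3\right) - 5\right) = S \left(3 \cdot 9 - 5\right) = S \left(27 - 5\right) = S 22 = 22 S$)
$n L{\left(P{\left(1 \right)} \right)} = - 37 \cdot 22 \cdot 1 \left(1 + 2 \cdot 1\right) = - 37 \cdot 22 \cdot 1 \left(1 + 2\right) = - 37 \cdot 22 \cdot 1 \cdot 3 = - 37 \cdot 22 \cdot 3 = \left(-37\right) 66 = -2442$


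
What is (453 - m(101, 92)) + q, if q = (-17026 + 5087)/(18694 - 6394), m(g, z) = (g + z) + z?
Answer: 2054461/12300 ≈ 167.03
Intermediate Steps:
m(g, z) = g + 2*z
q = -11939/12300 ≈ -0.97065
(453 - m(101, 92)) + q = (453 - (101 + 2*92)) - 11939/12300 = (453 - (101 + 184)) - 11939/12300 = (453 - 1*285) - 11939/12300 = (453 - 285) - 11939/12300 = 168 - 11939/12300 = 2054461/12300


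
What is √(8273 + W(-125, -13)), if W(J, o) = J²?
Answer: √23898 ≈ 154.59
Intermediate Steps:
√(8273 + W(-125, -13)) = √(8273 + (-125)²) = √(8273 + 15625) = √23898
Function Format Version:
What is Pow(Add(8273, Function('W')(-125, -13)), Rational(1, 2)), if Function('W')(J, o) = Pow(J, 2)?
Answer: Pow(23898, Rational(1, 2)) ≈ 154.59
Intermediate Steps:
Pow(Add(8273, Function('W')(-125, -13)), Rational(1, 2)) = Pow(Add(8273, Pow(-125, 2)), Rational(1, 2)) = Pow(Add(8273, 15625), Rational(1, 2)) = Pow(23898, Rational(1, 2))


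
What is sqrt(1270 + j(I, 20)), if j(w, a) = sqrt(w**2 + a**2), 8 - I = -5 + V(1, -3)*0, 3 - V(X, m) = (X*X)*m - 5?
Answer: sqrt(1270 + sqrt(569)) ≈ 35.970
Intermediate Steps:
V(X, m) = 8 - m*X**2 (V(X, m) = 3 - ((X*X)*m - 5) = 3 - (X**2*m - 5) = 3 - (m*X**2 - 5) = 3 - (-5 + m*X**2) = 3 + (5 - m*X**2) = 8 - m*X**2)
I = 13 (I = 8 - (-5 + (8 - 1*(-3)*1**2)*0) = 8 - (-5 + (8 - 1*(-3)*1)*0) = 8 - (-5 + (8 + 3)*0) = 8 - (-5 + 11*0) = 8 - (-5 + 0) = 8 - 1*(-5) = 8 + 5 = 13)
j(w, a) = sqrt(a**2 + w**2)
sqrt(1270 + j(I, 20)) = sqrt(1270 + sqrt(20**2 + 13**2)) = sqrt(1270 + sqrt(400 + 169)) = sqrt(1270 + sqrt(569))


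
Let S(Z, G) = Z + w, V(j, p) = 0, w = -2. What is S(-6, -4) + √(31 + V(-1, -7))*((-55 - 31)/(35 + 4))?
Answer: -8 - 86*√31/39 ≈ -20.278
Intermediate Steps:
S(Z, G) = -2 + Z (S(Z, G) = Z - 2 = -2 + Z)
S(-6, -4) + √(31 + V(-1, -7))*((-55 - 31)/(35 + 4)) = (-2 - 6) + √(31 + 0)*((-55 - 31)/(35 + 4)) = -8 + √31*(-86/39) = -8 - 86*√31/39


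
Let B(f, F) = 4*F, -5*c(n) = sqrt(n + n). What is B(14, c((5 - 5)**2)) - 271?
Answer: -271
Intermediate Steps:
c(n) = -sqrt(2)*sqrt(n)/5 (c(n) = -sqrt(n + n)/5 = -sqrt(2)*sqrt(n)/5)
B(14, c((5 - 5)**2)) - 271 = 4*(-sqrt(2)*sqrt((5 - 5)**2)/5) - 271 = 4*(-sqrt(2)*sqrt(0**2)/5) - 271 = 4*(-sqrt(2)*sqrt(0)/5) - 271 = 4*(-1/5*sqrt(2)*0) - 271 = 4*0 - 271 = 0 - 271 = -271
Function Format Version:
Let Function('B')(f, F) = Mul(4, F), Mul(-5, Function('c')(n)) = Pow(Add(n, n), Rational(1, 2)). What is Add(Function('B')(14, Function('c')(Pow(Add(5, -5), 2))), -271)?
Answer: -271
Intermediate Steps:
Function('c')(n) = Mul(Rational(-1, 5), Pow(2, Rational(1, 2)), Pow(n, Rational(1, 2))) (Function('c')(n) = Mul(Rational(-1, 5), Pow(Add(n, n), Rational(1, 2))) = Mul(Rational(-1, 5), Pow(Mul(2, n), Rational(1, 2))) = Mul(Rational(-1, 5), Mul(Pow(2, Rational(1, 2)), Pow(n, Rational(1, 2)))) = Mul(Rational(-1, 5), Pow(2, Rational(1, 2)), Pow(n, Rational(1, 2))))
Add(Function('B')(14, Function('c')(Pow(Add(5, -5), 2))), -271) = Add(Mul(4, Mul(Rational(-1, 5), Pow(2, Rational(1, 2)), Pow(Pow(Add(5, -5), 2), Rational(1, 2)))), -271) = Add(Mul(4, Mul(Rational(-1, 5), Pow(2, Rational(1, 2)), Pow(Pow(0, 2), Rational(1, 2)))), -271) = Add(Mul(4, Mul(Rational(-1, 5), Pow(2, Rational(1, 2)), Pow(0, Rational(1, 2)))), -271) = Add(Mul(4, Mul(Rational(-1, 5), Pow(2, Rational(1, 2)), 0)), -271) = Add(Mul(4, 0), -271) = Add(0, -271) = -271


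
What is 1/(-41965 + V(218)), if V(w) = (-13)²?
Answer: -1/41796 ≈ -2.3926e-5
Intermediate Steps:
V(w) = 169
1/(-41965 + V(218)) = 1/(-41965 + 169) = 1/(-41796) = -1/41796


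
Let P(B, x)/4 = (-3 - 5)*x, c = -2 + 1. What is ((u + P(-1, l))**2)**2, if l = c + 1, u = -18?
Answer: 104976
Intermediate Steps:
c = -1
l = 0 (l = -1 + 1 = 0)
P(B, x) = -32*x (P(B, x) = 4*((-3 - 5)*x) = 4*(-8*x) = -32*x)
((u + P(-1, l))**2)**2 = ((-18 - 32*0)**2)**2 = ((-18 + 0)**2)**2 = ((-18)**2)**2 = 324**2 = 104976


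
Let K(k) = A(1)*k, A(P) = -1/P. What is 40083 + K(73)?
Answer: 40010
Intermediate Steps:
K(k) = -k (K(k) = (-1/1)*k = (-1*1)*k = -k)
40083 + K(73) = 40083 - 1*73 = 40083 - 73 = 40010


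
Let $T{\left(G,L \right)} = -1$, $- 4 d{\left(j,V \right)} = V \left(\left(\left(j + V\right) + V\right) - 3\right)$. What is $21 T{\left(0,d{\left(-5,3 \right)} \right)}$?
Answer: $-21$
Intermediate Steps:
$d{\left(j,V \right)} = - \frac{V \left(-3 + j + 2 V\right)}{4}$ ($d{\left(j,V \right)} = - \frac{V \left(\left(\left(j + V\right) + V\right) - 3\right)}{4} = - \frac{V \left(\left(\left(V + j\right) + V\right) - 3\right)}{4} = - \frac{V \left(\left(j + 2 V\right) - 3\right)}{4} = - \frac{V \left(-3 + j + 2 V\right)}{4}$)
$21 T{\left(0,d{\left(-5,3 \right)} \right)} = 21 \left(-1\right) = -21$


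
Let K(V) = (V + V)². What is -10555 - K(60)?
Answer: -24955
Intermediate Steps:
K(V) = 4*V² (K(V) = (2*V)² = 4*V²)
-10555 - K(60) = -10555 - 4*60² = -10555 - 4*3600 = -10555 - 1*14400 = -10555 - 14400 = -24955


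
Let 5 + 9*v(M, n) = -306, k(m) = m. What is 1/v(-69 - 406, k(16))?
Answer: -9/311 ≈ -0.028939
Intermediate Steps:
v(M, n) = -311/9 (v(M, n) = -5/9 + (⅑)*(-306) = -5/9 - 34 = -311/9)
1/v(-69 - 406, k(16)) = 1/(-311/9) = -9/311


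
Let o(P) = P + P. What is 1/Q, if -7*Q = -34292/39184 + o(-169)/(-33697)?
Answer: 74537764/9212043 ≈ 8.0913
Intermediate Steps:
o(P) = 2*P
Q = 9212043/74537764 (Q = -(-34292/39184 + (2*(-169))/(-33697))/7 = -(-34292*1/39184 - 338*(-1/33697))/7 = -(-8573/9796 + 338/33697)/7 = -⅐*(-9212043/10648252) = 9212043/74537764 ≈ 0.12359)
1/Q = 1/(9212043/74537764) = 74537764/9212043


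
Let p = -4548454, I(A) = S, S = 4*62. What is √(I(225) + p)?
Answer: I*√4548206 ≈ 2132.7*I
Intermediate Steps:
S = 248
I(A) = 248
√(I(225) + p) = √(248 - 4548454) = √(-4548206) = I*√4548206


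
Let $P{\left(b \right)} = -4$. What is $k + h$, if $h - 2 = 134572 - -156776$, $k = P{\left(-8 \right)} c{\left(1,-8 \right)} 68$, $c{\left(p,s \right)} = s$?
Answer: $293526$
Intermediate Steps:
$k = 2176$ ($k = \left(-4\right) \left(-8\right) 68 = 32 \cdot 68 = 2176$)
$h = 291350$ ($h = 2 + \left(134572 - -156776\right) = 2 + \left(134572 + 156776\right) = 2 + 291348 = 291350$)
$k + h = 2176 + 291350 = 293526$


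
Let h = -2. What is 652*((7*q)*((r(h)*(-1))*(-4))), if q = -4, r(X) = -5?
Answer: 365120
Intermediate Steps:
652*((7*q)*((r(h)*(-1))*(-4))) = 652*((7*(-4))*(-5*(-1)*(-4))) = 652*(-140*(-4)) = 652*(-28*(-20)) = 652*560 = 365120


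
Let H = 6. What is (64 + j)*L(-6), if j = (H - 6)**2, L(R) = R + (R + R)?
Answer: -1152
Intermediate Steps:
L(R) = 3*R (L(R) = R + 2*R = 3*R)
j = 0 (j = (6 - 6)**2 = 0**2 = 0)
(64 + j)*L(-6) = (64 + 0)*(3*(-6)) = 64*(-18) = -1152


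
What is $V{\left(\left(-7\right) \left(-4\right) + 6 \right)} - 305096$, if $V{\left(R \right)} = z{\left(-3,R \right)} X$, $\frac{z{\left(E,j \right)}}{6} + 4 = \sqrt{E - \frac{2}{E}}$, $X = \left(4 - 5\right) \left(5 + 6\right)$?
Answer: $-304832 - 22 i \sqrt{21} \approx -3.0483 \cdot 10^{5} - 100.82 i$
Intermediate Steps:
$X = -11$ ($X = \left(-1\right) 11 = -11$)
$z{\left(E,j \right)} = -24 + 6 \sqrt{E - \frac{2}{E}}$
$V{\left(R \right)} = 264 - 22 i \sqrt{21}$ ($V{\left(R \right)} = \left(-24 + 6 \sqrt{-3 - \frac{2}{-3}}\right) \left(-11\right) = \left(-24 + 6 \sqrt{-3 - - \frac{2}{3}}\right) \left(-11\right) = \left(-24 + 6 \sqrt{-3 + \frac{2}{3}}\right) \left(-11\right) = \left(-24 + 6 \sqrt{- \frac{7}{3}}\right) \left(-11\right) = \left(-24 + 6 \frac{i \sqrt{21}}{3}\right) \left(-11\right) = \left(-24 + 2 i \sqrt{21}\right) \left(-11\right) = 264 - 22 i \sqrt{21}$)
$V{\left(\left(-7\right) \left(-4\right) + 6 \right)} - 305096 = \left(264 - 22 i \sqrt{21}\right) - 305096 = -304832 - 22 i \sqrt{21}$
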